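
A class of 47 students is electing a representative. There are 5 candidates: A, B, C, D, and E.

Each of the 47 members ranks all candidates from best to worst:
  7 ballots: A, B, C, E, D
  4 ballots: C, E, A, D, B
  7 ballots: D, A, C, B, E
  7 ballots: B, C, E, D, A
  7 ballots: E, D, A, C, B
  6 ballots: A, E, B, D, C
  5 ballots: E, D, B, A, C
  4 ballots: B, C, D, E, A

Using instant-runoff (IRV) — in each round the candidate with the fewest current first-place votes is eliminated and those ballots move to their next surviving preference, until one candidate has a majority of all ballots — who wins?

E

Round 1: A 13, B 11, C 4, D 7, E 12. C eliminated.
Round 2: A 13, B 11, D 7, E 16. D eliminated.
Round 3: A 20, B 11, E 16. B eliminated.
Round 4: A 20, E 27. E has a majority (≥24).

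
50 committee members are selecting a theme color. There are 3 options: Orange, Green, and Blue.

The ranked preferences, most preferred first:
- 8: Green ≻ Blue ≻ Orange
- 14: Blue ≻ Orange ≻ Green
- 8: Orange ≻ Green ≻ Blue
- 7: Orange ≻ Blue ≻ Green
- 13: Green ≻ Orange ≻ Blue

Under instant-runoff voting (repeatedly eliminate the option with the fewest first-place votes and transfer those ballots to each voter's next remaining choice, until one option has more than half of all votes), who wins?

Orange

Round 1: Orange 15, Green 21, Blue 14. Blue eliminated.
Round 2: Orange 29, Green 21. Orange has a majority (≥26).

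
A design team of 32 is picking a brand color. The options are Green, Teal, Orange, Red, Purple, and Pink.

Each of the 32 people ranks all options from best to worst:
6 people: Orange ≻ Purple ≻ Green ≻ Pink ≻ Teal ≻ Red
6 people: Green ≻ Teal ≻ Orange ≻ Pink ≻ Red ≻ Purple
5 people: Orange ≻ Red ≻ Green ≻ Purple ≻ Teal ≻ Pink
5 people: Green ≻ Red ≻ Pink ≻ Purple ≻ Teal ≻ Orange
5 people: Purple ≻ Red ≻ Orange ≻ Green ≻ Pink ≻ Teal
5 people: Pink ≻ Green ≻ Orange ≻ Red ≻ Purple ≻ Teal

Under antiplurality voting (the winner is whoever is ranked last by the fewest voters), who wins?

Green

Last-place votes: Green 0, Teal 10, Orange 5, Red 6, Purple 6, Pink 5.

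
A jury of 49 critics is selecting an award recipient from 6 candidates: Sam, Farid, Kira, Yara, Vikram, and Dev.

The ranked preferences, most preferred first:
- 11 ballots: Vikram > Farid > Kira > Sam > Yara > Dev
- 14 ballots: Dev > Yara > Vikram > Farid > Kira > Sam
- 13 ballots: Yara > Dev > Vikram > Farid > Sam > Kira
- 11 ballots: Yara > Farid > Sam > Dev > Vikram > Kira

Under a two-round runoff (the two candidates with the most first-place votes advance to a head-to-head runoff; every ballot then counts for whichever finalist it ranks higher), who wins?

Round 1 first-place votes: Sam 0, Farid 0, Kira 0, Yara 24, Vikram 11, Dev 14. Yara and Dev advance.
Runoff: Yara is ranked above Dev on 35 ballots, Dev above Yara on 14.

Yara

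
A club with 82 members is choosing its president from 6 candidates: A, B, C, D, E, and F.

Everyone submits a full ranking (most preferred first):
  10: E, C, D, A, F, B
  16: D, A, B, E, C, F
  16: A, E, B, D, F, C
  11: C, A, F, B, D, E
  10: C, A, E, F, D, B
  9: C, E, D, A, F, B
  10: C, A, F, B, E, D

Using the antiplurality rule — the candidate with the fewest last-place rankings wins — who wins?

Last-place votes: A 0, B 29, C 16, D 10, E 11, F 16.

A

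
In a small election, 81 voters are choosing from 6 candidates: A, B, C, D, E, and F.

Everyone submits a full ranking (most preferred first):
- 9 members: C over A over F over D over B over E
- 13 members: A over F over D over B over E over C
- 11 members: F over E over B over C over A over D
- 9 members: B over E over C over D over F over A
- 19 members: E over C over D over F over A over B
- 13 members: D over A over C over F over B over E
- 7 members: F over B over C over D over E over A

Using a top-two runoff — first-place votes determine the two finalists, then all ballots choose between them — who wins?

Round 1 first-place votes: A 13, B 9, C 9, D 13, E 19, F 18. E and F advance.
Runoff: E is ranked above F on 28 ballots, F above E on 53.

F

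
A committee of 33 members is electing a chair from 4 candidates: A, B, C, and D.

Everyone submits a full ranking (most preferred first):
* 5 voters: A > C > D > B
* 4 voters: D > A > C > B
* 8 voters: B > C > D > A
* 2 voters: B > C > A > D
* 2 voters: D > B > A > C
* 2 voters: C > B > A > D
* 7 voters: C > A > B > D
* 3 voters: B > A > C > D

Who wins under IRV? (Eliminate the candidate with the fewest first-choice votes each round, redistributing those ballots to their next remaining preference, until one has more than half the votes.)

Round 1: A 5, B 13, C 9, D 6. A eliminated.
Round 2: B 13, C 14, D 6. D eliminated.
Round 3: B 15, C 18. C has a majority (≥17).

C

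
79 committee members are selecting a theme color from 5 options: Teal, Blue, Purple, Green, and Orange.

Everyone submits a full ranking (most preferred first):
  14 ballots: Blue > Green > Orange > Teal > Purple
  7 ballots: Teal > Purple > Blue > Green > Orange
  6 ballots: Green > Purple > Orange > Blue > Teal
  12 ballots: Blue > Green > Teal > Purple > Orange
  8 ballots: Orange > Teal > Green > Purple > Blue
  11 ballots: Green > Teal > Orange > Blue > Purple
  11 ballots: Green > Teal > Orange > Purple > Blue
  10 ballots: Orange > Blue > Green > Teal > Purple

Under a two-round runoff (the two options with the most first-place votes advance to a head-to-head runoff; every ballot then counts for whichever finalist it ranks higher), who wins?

Round 1 first-place votes: Teal 7, Blue 26, Purple 0, Green 28, Orange 18. Green and Blue advance.
Runoff: Green is ranked above Blue on 36 ballots, Blue above Green on 43.

Blue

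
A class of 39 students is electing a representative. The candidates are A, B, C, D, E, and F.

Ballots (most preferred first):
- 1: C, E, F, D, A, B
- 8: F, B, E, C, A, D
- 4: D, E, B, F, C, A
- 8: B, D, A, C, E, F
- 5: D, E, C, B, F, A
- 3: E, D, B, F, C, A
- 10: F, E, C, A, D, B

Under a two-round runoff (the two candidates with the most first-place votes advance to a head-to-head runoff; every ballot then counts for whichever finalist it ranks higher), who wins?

Round 1 first-place votes: A 0, B 8, C 1, D 9, E 3, F 18. F and D advance.
Runoff: F is ranked above D on 19 ballots, D above F on 20.

D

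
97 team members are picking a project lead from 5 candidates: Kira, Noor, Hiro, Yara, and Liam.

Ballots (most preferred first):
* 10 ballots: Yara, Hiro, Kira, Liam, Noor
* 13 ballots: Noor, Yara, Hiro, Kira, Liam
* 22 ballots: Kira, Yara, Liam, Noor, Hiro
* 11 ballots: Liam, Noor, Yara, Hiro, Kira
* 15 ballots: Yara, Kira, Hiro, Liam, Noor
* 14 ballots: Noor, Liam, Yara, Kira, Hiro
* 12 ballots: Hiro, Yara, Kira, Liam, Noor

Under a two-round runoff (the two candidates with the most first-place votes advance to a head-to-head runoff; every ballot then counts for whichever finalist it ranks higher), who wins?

Yara

Round 1 first-place votes: Kira 22, Noor 27, Hiro 12, Yara 25, Liam 11. Noor and Yara advance.
Runoff: Noor is ranked above Yara on 38 ballots, Yara above Noor on 59.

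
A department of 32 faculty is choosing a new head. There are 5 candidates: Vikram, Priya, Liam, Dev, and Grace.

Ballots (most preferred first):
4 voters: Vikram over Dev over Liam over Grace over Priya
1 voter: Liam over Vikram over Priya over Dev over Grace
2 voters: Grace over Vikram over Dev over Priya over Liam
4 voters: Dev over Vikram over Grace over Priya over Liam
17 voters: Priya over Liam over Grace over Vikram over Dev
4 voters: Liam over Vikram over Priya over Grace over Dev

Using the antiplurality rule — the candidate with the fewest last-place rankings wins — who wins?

Last-place votes: Vikram 0, Priya 4, Liam 6, Dev 21, Grace 1.

Vikram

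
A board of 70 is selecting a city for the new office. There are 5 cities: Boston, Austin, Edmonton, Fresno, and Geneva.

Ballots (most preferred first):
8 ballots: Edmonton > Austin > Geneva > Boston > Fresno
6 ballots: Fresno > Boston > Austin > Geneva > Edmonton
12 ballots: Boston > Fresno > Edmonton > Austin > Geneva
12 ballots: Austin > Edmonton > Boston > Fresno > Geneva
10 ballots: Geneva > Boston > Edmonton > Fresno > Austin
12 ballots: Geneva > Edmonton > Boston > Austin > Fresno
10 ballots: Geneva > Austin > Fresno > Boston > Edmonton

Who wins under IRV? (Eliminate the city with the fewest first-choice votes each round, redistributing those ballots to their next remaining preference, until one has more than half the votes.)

Austin

Round 1: Boston 12, Austin 12, Edmonton 8, Fresno 6, Geneva 32. Fresno eliminated.
Round 2: Boston 18, Austin 12, Edmonton 8, Geneva 32. Edmonton eliminated.
Round 3: Boston 18, Austin 20, Geneva 32. Boston eliminated.
Round 4: Austin 38, Geneva 32. Austin has a majority (≥36).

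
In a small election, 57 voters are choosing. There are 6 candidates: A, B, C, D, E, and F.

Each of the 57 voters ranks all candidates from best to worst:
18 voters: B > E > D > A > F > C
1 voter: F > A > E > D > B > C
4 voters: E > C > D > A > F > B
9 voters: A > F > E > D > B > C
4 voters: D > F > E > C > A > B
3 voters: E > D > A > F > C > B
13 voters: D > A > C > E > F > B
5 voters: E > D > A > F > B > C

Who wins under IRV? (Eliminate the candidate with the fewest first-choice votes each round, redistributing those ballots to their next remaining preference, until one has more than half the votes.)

Round 1: A 9, B 18, C 0, D 17, E 12, F 1. C eliminated.
Round 2: A 9, B 18, D 17, E 12, F 1. F eliminated.
Round 3: A 10, B 18, D 17, E 12. A eliminated.
Round 4: B 18, D 17, E 22. D eliminated.
Round 5: B 18, E 39. E has a majority (≥29).

E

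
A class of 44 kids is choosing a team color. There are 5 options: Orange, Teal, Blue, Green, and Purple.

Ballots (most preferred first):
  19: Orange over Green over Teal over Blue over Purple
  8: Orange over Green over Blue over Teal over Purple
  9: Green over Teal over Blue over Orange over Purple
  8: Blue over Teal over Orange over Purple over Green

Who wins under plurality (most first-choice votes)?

Orange

First-place votes: Orange 27, Teal 0, Blue 8, Green 9, Purple 0.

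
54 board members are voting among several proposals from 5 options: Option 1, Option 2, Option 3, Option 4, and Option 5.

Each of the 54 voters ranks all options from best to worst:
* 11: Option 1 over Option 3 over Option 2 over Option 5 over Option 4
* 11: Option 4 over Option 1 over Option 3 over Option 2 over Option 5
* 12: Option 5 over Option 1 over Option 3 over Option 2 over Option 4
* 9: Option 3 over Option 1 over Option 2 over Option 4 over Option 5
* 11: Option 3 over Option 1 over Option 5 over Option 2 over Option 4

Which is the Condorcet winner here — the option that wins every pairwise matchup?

Option 1

Option 1 vs Option 2: 54–0
Option 1 vs Option 3: 34–20
Option 1 vs Option 4: 43–11
Option 1 vs Option 5: 42–12
Option 1 beats every other option.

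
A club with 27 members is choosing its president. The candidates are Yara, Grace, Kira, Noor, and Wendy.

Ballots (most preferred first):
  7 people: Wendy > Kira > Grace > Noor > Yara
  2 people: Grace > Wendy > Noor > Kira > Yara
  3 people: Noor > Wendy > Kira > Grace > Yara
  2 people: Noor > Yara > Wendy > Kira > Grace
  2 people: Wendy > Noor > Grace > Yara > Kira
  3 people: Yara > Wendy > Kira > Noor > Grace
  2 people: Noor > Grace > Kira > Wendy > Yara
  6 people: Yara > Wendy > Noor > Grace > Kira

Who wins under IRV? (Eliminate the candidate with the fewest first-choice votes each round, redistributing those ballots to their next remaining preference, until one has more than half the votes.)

Wendy

Round 1: Yara 9, Grace 2, Kira 0, Noor 7, Wendy 9. Kira eliminated.
Round 2: Yara 9, Grace 2, Noor 7, Wendy 9. Grace eliminated.
Round 3: Yara 9, Noor 7, Wendy 11. Noor eliminated.
Round 4: Yara 11, Wendy 16. Wendy has a majority (≥14).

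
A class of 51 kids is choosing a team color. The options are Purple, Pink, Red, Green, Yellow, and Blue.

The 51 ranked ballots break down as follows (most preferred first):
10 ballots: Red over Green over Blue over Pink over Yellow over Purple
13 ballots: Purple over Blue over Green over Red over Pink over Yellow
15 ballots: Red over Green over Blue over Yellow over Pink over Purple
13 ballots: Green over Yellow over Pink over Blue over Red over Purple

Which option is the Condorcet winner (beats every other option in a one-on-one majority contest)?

Green

Green vs Purple: 38–13
Green vs Pink: 51–0
Green vs Red: 26–25
Green vs Yellow: 51–0
Green vs Blue: 38–13
Green beats every other option.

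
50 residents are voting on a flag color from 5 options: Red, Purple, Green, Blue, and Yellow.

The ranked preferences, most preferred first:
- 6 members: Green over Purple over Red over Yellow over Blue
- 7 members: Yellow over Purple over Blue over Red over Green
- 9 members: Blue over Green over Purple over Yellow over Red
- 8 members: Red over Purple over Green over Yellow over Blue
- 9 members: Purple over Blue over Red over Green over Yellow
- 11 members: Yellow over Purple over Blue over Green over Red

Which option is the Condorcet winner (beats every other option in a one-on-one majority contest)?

Purple vs Red: 42–8
Purple vs Green: 35–15
Purple vs Blue: 41–9
Purple vs Yellow: 32–18
Purple beats every other option.

Purple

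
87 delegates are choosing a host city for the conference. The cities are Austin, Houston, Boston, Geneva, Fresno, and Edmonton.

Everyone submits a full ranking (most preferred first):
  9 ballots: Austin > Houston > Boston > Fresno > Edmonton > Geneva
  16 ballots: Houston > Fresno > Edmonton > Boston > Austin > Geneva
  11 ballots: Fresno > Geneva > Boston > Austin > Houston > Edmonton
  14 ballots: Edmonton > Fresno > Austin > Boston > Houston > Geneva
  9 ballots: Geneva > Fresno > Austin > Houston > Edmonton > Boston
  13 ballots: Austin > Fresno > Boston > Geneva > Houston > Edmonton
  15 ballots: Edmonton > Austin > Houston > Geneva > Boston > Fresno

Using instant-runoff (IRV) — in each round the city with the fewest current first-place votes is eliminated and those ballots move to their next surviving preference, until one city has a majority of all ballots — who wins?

Fresno

Round 1: Austin 22, Houston 16, Boston 0, Geneva 9, Fresno 11, Edmonton 29. Boston eliminated.
Round 2: Austin 22, Houston 16, Geneva 9, Fresno 11, Edmonton 29. Geneva eliminated.
Round 3: Austin 22, Houston 16, Fresno 20, Edmonton 29. Houston eliminated.
Round 4: Austin 22, Fresno 36, Edmonton 29. Austin eliminated.
Round 5: Fresno 58, Edmonton 29. Fresno has a majority (≥44).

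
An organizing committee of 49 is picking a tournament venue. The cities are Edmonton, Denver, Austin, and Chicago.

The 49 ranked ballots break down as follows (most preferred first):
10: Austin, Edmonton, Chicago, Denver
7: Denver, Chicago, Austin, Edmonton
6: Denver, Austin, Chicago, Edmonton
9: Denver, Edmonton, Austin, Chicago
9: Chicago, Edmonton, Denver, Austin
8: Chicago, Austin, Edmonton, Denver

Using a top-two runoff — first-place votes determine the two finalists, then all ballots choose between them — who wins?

Chicago

Round 1 first-place votes: Edmonton 0, Denver 22, Austin 10, Chicago 17. Denver and Chicago advance.
Runoff: Denver is ranked above Chicago on 22 ballots, Chicago above Denver on 27.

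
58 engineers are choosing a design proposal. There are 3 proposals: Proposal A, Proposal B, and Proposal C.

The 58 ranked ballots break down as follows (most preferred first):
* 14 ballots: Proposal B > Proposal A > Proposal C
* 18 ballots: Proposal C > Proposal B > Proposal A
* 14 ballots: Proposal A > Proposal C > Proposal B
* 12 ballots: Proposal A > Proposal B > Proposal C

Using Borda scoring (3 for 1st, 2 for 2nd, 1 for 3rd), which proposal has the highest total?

Proposal A: 14×2 + 18×1 + 14×3 + 12×3 = 124
Proposal B: 14×3 + 18×2 + 14×1 + 12×2 = 116
Proposal C: 14×1 + 18×3 + 14×2 + 12×1 = 108

Proposal A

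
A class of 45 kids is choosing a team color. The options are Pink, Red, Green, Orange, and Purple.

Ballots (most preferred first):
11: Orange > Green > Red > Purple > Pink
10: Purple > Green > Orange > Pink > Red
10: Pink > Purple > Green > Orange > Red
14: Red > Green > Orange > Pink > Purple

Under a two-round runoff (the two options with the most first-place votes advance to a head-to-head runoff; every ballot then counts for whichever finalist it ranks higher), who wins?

Round 1 first-place votes: Pink 10, Red 14, Green 0, Orange 11, Purple 10. Red and Orange advance.
Runoff: Red is ranked above Orange on 14 ballots, Orange above Red on 31.

Orange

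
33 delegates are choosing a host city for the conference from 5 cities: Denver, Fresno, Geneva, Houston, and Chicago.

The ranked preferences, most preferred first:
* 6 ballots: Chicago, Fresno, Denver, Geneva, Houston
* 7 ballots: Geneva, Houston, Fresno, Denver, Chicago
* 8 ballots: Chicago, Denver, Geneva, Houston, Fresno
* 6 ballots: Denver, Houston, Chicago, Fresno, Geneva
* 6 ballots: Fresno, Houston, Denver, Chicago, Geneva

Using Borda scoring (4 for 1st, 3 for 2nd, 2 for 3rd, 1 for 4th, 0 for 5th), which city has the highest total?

Denver

Denver: 6×2 + 7×1 + 8×3 + 6×4 + 6×2 = 79
Fresno: 6×3 + 7×2 + 8×0 + 6×1 + 6×4 = 62
Geneva: 6×1 + 7×4 + 8×2 + 6×0 + 6×0 = 50
Houston: 6×0 + 7×3 + 8×1 + 6×3 + 6×3 = 65
Chicago: 6×4 + 7×0 + 8×4 + 6×2 + 6×1 = 74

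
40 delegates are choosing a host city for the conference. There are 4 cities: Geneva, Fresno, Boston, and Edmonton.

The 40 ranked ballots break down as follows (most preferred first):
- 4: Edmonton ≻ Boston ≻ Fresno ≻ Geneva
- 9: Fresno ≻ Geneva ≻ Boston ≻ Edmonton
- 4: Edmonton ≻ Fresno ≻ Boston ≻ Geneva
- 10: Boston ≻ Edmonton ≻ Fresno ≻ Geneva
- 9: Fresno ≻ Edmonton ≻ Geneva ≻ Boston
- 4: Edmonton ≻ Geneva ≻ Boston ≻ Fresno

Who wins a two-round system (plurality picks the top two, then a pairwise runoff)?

Round 1 first-place votes: Geneva 0, Fresno 18, Boston 10, Edmonton 12. Fresno and Edmonton advance.
Runoff: Fresno is ranked above Edmonton on 18 ballots, Edmonton above Fresno on 22.

Edmonton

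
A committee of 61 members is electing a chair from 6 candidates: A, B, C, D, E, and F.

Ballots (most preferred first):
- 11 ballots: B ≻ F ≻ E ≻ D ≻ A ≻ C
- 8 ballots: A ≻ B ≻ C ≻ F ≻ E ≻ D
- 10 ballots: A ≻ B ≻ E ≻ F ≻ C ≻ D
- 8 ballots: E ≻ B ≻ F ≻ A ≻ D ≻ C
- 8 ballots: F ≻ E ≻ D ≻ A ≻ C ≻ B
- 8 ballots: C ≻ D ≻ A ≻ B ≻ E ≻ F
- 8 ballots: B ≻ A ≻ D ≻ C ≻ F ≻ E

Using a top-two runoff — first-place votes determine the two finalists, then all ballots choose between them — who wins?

A

Round 1 first-place votes: A 18, B 19, C 8, D 0, E 8, F 8. B and A advance.
Runoff: B is ranked above A on 27 ballots, A above B on 34.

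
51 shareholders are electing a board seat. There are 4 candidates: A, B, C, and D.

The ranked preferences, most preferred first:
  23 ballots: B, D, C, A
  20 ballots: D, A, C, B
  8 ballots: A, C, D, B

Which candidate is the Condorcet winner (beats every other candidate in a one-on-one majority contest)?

D

D vs A: 43–8
D vs B: 28–23
D vs C: 43–8
D beats every other candidate.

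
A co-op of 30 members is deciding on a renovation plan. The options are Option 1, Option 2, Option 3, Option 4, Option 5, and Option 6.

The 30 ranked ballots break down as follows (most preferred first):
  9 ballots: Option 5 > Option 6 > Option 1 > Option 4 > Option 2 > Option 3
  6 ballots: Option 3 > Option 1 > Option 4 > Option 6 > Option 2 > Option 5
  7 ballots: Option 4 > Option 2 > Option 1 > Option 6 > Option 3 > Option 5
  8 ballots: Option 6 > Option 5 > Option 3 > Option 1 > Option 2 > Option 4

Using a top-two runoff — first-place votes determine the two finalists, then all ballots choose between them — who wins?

Round 1 first-place votes: Option 1 0, Option 2 0, Option 3 6, Option 4 7, Option 5 9, Option 6 8. Option 5 and Option 6 advance.
Runoff: Option 5 is ranked above Option 6 on 9 ballots, Option 6 above Option 5 on 21.

Option 6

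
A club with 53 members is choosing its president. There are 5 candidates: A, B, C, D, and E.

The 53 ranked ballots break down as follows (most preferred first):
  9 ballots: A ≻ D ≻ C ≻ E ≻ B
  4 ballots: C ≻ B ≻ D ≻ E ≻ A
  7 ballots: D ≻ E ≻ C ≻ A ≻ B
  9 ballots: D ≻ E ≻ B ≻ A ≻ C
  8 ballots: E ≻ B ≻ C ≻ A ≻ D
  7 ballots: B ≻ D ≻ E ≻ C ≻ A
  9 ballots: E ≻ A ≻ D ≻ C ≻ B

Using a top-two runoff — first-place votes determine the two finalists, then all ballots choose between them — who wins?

Round 1 first-place votes: A 9, B 7, C 4, D 16, E 17. E and D advance.
Runoff: E is ranked above D on 17 ballots, D above E on 36.

D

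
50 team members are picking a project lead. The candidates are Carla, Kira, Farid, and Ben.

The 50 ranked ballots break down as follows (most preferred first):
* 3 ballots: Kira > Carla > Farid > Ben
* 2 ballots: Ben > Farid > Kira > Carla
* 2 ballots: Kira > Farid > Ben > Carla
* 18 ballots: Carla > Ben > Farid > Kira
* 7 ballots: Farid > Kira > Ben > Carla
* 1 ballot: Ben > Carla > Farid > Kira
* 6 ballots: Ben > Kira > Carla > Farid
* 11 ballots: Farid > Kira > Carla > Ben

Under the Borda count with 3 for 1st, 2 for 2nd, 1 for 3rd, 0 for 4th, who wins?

Farid

Carla: 3×2 + 2×0 + 2×0 + 18×3 + 7×0 + 1×2 + 6×1 + 11×1 = 79
Kira: 3×3 + 2×1 + 2×3 + 18×0 + 7×2 + 1×0 + 6×2 + 11×2 = 65
Farid: 3×1 + 2×2 + 2×2 + 18×1 + 7×3 + 1×1 + 6×0 + 11×3 = 84
Ben: 3×0 + 2×3 + 2×1 + 18×2 + 7×1 + 1×3 + 6×3 + 11×0 = 72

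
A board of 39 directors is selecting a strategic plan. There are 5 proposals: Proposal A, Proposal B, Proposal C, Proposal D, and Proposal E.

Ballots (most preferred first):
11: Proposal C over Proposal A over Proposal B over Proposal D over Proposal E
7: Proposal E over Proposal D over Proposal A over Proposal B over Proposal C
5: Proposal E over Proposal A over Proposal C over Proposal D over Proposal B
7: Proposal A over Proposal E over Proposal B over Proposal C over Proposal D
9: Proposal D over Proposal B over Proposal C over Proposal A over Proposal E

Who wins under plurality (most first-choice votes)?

Proposal E

First-place votes: Proposal A 7, Proposal B 0, Proposal C 11, Proposal D 9, Proposal E 12.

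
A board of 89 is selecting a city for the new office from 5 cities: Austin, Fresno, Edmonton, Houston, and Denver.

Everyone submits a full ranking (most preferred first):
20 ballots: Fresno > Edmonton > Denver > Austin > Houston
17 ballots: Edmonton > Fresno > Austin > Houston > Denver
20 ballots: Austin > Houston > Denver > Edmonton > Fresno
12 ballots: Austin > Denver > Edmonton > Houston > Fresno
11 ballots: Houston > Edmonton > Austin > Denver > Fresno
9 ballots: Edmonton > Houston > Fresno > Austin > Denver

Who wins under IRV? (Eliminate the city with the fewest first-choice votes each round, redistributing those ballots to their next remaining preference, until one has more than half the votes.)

Round 1: Austin 32, Fresno 20, Edmonton 26, Houston 11, Denver 0. Denver eliminated.
Round 2: Austin 32, Fresno 20, Edmonton 26, Houston 11. Houston eliminated.
Round 3: Austin 32, Fresno 20, Edmonton 37. Fresno eliminated.
Round 4: Austin 32, Edmonton 57. Edmonton has a majority (≥45).

Edmonton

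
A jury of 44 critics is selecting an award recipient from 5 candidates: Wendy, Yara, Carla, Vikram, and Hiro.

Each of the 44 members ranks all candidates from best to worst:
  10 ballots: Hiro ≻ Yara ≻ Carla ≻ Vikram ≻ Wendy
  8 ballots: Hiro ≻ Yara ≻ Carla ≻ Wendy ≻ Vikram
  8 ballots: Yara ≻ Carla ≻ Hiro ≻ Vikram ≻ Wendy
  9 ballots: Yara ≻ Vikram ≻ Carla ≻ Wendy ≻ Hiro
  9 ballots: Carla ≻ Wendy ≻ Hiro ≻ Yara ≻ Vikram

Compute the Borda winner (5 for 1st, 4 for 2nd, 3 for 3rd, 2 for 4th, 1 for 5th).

Yara

Wendy: 10×1 + 8×2 + 8×1 + 9×2 + 9×4 = 88
Yara: 10×4 + 8×4 + 8×5 + 9×5 + 9×2 = 175
Carla: 10×3 + 8×3 + 8×4 + 9×3 + 9×5 = 158
Vikram: 10×2 + 8×1 + 8×2 + 9×4 + 9×1 = 89
Hiro: 10×5 + 8×5 + 8×3 + 9×1 + 9×3 = 150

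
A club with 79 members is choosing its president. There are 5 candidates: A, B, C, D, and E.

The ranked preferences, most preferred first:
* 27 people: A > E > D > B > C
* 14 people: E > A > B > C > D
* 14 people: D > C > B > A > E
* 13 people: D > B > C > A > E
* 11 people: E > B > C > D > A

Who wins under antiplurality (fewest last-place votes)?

Last-place votes: A 11, B 0, C 27, D 14, E 27.

B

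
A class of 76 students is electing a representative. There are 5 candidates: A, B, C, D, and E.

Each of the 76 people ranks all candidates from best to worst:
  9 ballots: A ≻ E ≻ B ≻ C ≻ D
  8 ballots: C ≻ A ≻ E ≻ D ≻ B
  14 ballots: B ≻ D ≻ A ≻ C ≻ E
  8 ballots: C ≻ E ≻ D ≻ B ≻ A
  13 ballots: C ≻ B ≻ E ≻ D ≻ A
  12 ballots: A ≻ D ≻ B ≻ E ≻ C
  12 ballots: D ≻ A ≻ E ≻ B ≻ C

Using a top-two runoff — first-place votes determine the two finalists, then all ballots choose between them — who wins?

Round 1 first-place votes: A 21, B 14, C 29, D 12, E 0. C and A advance.
Runoff: C is ranked above A on 29 ballots, A above C on 47.

A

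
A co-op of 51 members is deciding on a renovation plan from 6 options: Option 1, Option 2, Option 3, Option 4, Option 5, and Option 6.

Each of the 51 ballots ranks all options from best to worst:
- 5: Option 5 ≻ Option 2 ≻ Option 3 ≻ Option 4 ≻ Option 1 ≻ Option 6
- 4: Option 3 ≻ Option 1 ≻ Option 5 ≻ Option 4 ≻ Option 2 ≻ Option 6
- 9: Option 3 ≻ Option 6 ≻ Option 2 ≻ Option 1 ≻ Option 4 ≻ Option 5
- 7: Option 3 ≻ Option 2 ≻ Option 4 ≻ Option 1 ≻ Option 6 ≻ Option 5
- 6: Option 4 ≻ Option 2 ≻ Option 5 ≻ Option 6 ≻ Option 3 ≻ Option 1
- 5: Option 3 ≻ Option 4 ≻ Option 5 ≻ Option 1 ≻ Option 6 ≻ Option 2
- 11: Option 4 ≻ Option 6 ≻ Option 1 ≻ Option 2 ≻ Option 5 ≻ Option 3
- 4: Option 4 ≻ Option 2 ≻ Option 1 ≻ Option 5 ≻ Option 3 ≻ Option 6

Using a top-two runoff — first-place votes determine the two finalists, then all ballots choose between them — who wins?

Option 3

Round 1 first-place votes: Option 1 0, Option 2 0, Option 3 25, Option 4 21, Option 5 5, Option 6 0. Option 3 and Option 4 advance.
Runoff: Option 3 is ranked above Option 4 on 30 ballots, Option 4 above Option 3 on 21.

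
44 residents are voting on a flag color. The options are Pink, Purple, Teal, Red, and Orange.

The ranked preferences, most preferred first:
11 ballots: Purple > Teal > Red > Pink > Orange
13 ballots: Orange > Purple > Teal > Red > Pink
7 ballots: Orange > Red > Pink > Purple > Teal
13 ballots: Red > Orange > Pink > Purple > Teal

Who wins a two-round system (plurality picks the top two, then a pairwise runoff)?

Round 1 first-place votes: Pink 0, Purple 11, Teal 0, Red 13, Orange 20. Orange and Red advance.
Runoff: Orange is ranked above Red on 20 ballots, Red above Orange on 24.

Red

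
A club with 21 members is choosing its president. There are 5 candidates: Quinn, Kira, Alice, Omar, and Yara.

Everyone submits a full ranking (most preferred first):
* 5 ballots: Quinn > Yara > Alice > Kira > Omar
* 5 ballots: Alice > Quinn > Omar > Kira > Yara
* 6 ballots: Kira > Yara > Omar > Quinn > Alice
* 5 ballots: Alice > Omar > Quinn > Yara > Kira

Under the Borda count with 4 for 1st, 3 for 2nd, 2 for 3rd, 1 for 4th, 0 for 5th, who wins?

Quinn: 5×4 + 5×3 + 6×1 + 5×2 = 51
Kira: 5×1 + 5×1 + 6×4 + 5×0 = 34
Alice: 5×2 + 5×4 + 6×0 + 5×4 = 50
Omar: 5×0 + 5×2 + 6×2 + 5×3 = 37
Yara: 5×3 + 5×0 + 6×3 + 5×1 = 38

Quinn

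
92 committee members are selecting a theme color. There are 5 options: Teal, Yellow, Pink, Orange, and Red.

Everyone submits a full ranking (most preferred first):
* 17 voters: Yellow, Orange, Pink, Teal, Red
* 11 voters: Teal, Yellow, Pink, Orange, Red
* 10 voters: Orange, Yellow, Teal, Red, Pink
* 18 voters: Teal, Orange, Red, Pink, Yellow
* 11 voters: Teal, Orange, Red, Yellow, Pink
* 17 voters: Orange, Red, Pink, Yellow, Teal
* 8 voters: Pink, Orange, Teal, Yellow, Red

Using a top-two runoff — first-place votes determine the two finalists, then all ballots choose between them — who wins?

Round 1 first-place votes: Teal 40, Yellow 17, Pink 8, Orange 27, Red 0. Teal and Orange advance.
Runoff: Teal is ranked above Orange on 40 ballots, Orange above Teal on 52.

Orange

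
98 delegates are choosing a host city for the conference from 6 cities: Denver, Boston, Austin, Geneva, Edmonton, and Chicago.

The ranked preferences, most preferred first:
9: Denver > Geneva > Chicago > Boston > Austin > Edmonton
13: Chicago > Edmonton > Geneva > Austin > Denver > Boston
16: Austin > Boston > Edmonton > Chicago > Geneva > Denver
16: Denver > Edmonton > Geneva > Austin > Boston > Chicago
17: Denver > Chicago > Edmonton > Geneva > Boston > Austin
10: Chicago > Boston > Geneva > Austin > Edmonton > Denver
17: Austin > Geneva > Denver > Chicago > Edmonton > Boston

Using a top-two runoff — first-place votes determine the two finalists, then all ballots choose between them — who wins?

Austin

Round 1 first-place votes: Denver 42, Boston 0, Austin 33, Geneva 0, Edmonton 0, Chicago 23. Denver and Austin advance.
Runoff: Denver is ranked above Austin on 42 ballots, Austin above Denver on 56.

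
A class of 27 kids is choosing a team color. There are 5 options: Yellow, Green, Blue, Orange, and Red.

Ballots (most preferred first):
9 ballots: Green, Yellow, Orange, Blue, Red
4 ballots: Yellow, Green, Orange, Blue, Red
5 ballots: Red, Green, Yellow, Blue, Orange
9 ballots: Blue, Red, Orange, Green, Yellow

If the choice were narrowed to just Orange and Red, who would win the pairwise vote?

Red

Orange is ranked above Red on 13 ballots; Red above Orange on 14.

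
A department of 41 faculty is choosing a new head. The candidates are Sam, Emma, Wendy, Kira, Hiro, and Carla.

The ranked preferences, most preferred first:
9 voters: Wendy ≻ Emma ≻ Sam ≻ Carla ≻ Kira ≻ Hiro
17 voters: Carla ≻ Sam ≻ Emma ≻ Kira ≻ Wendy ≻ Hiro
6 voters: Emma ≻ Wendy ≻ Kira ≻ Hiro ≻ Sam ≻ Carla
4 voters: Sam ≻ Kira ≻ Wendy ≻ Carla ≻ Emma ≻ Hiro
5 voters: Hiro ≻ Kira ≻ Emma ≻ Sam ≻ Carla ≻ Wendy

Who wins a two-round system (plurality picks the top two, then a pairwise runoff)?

Carla

Round 1 first-place votes: Sam 4, Emma 6, Wendy 9, Kira 0, Hiro 5, Carla 17. Carla and Wendy advance.
Runoff: Carla is ranked above Wendy on 22 ballots, Wendy above Carla on 19.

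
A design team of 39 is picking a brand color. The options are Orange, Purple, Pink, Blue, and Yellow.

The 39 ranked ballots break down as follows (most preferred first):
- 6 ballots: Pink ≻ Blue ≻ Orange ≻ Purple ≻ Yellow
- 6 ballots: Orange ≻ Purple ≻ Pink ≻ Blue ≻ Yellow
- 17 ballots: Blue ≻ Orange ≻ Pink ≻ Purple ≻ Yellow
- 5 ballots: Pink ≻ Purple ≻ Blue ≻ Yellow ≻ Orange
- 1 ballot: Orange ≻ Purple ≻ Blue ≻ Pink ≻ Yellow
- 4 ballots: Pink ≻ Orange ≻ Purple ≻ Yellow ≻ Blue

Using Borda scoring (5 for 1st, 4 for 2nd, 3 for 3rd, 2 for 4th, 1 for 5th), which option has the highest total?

Pink

Orange: 6×3 + 6×5 + 17×4 + 5×1 + 1×5 + 4×4 = 142
Purple: 6×2 + 6×4 + 17×2 + 5×4 + 1×4 + 4×3 = 106
Pink: 6×5 + 6×3 + 17×3 + 5×5 + 1×2 + 4×5 = 146
Blue: 6×4 + 6×2 + 17×5 + 5×3 + 1×3 + 4×1 = 143
Yellow: 6×1 + 6×1 + 17×1 + 5×2 + 1×1 + 4×2 = 48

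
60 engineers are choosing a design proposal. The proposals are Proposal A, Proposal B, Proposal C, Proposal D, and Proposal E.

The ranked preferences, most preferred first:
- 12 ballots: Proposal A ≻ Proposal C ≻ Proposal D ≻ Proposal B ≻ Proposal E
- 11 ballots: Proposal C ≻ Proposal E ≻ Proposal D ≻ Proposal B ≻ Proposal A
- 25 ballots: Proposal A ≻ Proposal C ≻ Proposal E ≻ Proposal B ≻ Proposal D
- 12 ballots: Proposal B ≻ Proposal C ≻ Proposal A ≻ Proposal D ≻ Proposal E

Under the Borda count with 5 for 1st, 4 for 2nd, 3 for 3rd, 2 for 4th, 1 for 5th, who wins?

Proposal A: 12×5 + 11×1 + 25×5 + 12×3 = 232
Proposal B: 12×2 + 11×2 + 25×2 + 12×5 = 156
Proposal C: 12×4 + 11×5 + 25×4 + 12×4 = 251
Proposal D: 12×3 + 11×3 + 25×1 + 12×2 = 118
Proposal E: 12×1 + 11×4 + 25×3 + 12×1 = 143

Proposal C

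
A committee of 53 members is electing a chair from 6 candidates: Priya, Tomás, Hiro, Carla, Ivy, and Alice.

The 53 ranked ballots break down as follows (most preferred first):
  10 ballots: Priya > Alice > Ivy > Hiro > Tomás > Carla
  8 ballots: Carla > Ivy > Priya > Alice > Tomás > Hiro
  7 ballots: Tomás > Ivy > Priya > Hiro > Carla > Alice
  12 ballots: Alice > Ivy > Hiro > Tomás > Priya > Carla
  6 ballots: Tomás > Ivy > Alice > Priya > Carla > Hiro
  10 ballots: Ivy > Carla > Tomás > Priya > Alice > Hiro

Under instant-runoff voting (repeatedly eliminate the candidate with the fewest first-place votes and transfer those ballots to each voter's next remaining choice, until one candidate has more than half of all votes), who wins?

Ivy

Round 1: Priya 10, Tomás 13, Hiro 0, Carla 8, Ivy 10, Alice 12. Hiro eliminated.
Round 2: Priya 10, Tomás 13, Carla 8, Ivy 10, Alice 12. Carla eliminated.
Round 3: Priya 10, Tomás 13, Ivy 18, Alice 12. Priya eliminated.
Round 4: Tomás 13, Ivy 18, Alice 22. Tomás eliminated.
Round 5: Ivy 31, Alice 22. Ivy has a majority (≥27).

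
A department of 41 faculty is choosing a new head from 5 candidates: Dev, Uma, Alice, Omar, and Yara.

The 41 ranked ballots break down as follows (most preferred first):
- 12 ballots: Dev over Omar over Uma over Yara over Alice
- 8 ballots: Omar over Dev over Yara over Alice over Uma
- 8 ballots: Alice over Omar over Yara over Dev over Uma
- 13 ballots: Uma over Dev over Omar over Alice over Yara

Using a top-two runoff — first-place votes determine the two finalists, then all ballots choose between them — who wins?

Round 1 first-place votes: Dev 12, Uma 13, Alice 8, Omar 8, Yara 0. Uma and Dev advance.
Runoff: Uma is ranked above Dev on 13 ballots, Dev above Uma on 28.

Dev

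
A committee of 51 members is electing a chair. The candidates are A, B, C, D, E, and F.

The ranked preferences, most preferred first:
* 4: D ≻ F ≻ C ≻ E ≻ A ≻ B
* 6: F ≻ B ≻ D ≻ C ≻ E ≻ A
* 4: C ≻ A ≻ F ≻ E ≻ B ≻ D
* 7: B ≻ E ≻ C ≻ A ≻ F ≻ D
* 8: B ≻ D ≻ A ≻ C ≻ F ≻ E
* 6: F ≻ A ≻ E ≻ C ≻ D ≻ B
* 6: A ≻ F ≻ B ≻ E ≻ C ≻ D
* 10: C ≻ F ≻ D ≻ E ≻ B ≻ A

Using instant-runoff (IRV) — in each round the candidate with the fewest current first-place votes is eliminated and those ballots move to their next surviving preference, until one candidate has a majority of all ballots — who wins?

F

Round 1: A 6, B 15, C 14, D 4, E 0, F 12. E eliminated.
Round 2: A 6, B 15, C 14, D 4, F 12. D eliminated.
Round 3: A 6, B 15, C 14, F 16. A eliminated.
Round 4: B 15, C 14, F 22. C eliminated.
Round 5: B 15, F 36. F has a majority (≥26).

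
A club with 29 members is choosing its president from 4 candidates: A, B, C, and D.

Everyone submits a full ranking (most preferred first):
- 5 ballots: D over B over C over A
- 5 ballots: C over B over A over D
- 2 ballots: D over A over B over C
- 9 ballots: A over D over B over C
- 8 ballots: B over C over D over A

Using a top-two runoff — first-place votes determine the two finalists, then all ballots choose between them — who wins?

B

Round 1 first-place votes: A 9, B 8, C 5, D 7. A and B advance.
Runoff: A is ranked above B on 11 ballots, B above A on 18.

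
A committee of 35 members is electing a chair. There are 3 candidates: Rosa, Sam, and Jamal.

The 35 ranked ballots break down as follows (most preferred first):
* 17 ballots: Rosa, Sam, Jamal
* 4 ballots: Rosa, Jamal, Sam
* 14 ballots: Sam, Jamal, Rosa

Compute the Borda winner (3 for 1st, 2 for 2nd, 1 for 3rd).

Sam

Rosa: 17×3 + 4×3 + 14×1 = 77
Sam: 17×2 + 4×1 + 14×3 = 80
Jamal: 17×1 + 4×2 + 14×2 = 53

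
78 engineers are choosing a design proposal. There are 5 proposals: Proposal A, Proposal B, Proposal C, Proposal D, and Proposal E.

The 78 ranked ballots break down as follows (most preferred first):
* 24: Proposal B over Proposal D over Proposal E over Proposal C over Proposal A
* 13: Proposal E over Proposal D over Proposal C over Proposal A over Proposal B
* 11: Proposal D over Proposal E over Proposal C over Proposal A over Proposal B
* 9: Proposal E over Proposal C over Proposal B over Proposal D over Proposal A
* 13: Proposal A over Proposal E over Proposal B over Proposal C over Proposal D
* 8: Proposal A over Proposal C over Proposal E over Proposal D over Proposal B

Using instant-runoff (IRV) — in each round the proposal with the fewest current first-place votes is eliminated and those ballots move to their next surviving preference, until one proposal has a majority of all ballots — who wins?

Proposal E

Round 1: Proposal A 21, Proposal B 24, Proposal C 0, Proposal D 11, Proposal E 22. Proposal C eliminated.
Round 2: Proposal A 21, Proposal B 24, Proposal D 11, Proposal E 22. Proposal D eliminated.
Round 3: Proposal A 21, Proposal B 24, Proposal E 33. Proposal A eliminated.
Round 4: Proposal B 24, Proposal E 54. Proposal E has a majority (≥40).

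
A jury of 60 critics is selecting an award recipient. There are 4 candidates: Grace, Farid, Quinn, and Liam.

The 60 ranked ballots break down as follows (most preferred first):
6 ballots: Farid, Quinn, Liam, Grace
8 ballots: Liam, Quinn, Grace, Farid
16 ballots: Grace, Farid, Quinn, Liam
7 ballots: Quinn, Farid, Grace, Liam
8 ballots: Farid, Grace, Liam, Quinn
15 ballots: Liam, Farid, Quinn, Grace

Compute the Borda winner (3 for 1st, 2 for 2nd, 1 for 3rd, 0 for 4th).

Grace: 6×0 + 8×1 + 16×3 + 7×1 + 8×2 + 15×0 = 79
Farid: 6×3 + 8×0 + 16×2 + 7×2 + 8×3 + 15×2 = 118
Quinn: 6×2 + 8×2 + 16×1 + 7×3 + 8×0 + 15×1 = 80
Liam: 6×1 + 8×3 + 16×0 + 7×0 + 8×1 + 15×3 = 83

Farid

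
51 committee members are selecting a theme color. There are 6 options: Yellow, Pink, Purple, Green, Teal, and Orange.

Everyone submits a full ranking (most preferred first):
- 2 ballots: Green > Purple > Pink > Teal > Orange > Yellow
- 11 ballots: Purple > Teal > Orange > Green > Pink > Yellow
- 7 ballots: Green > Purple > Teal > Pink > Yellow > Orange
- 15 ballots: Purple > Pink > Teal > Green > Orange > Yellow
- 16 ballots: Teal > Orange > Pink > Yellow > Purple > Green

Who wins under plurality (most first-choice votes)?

First-place votes: Yellow 0, Pink 0, Purple 26, Green 9, Teal 16, Orange 0.

Purple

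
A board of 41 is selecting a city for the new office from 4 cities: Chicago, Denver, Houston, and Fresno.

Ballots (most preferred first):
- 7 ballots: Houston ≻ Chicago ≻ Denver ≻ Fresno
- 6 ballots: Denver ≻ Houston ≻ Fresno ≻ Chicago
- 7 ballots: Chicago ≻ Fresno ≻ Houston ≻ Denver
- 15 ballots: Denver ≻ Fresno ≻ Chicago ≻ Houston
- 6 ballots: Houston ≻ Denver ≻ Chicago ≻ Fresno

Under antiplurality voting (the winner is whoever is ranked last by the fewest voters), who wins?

Last-place votes: Chicago 6, Denver 7, Houston 15, Fresno 13.

Chicago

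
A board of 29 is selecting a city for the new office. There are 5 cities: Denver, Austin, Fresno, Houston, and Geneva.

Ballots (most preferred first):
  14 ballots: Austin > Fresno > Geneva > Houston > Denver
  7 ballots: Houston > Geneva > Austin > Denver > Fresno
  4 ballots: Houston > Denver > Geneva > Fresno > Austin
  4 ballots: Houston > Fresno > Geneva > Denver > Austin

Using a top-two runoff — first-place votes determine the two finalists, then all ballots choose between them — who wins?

Round 1 first-place votes: Denver 0, Austin 14, Fresno 0, Houston 15, Geneva 0. Houston and Austin advance.
Runoff: Houston is ranked above Austin on 15 ballots, Austin above Houston on 14.

Houston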